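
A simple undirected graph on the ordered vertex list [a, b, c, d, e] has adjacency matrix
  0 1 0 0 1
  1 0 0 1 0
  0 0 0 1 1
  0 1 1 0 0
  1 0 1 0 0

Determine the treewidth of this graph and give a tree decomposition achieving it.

Treewidth 2.
One optimal decomposition is:
Bags: B1 = {a, b, d}  B2 = {a, d, e}  B3 = {c, d, e}
Tree: B1–B2, B2–B3

The largest bag has 3 vertices, giving width 2; this decomposition certifies tw(G) ≤ 2. For the lower bound, G contains the cycle d–b–a–e–c–d, so G is not a forest; only forests have treewidth ≤ 1, hence tw(G) ≥ 2. Therefore the treewidth is 2.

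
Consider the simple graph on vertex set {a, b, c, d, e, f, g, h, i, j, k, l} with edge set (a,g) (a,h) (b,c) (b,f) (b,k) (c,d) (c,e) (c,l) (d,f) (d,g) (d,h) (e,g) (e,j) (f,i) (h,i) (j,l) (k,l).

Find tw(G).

3

A width-3 tree decomposition is:
Bags: B1 = {a, f, h, i}  B2 = {a, d, f, h}  B3 = {a, d, f, g}  B4 = {b, d, f, g}  B5 = {b, c, d, g}  B6 = {b, c, e, g}  B7 = {b, c, e, k}  B8 = {c, e, k, l}  B9 = {e, j, k, l}
Tree: B1–B2, B2–B3, B3–B4, B4–B5, B5–B6, B6–B7, B7–B8, B8–B9
Each bag holds 4 vertices, so the decomposition has width 3, which upper-bounds the treewidth. For the lower bound: the 4 vertex sets {a,h,i}, {f}, {d}, {b,c,e,g} are disjoint, each induces a connected subgraph, and every pair is joined by at least one edge of G. Contracting each set to a single vertex therefore yields K_{4} as a minor, and since treewidth is minor-monotone, tw(G) ≥ tw(K_{4}) = 3. The upper and lower bounds meet at 3, so that is the treewidth.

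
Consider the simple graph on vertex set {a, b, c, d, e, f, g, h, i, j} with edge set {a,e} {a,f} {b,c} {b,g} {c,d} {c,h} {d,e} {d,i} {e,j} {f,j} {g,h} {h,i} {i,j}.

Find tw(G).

A width-2 tree decomposition is:
Bags: B1 = {b, c, g}  B2 = {c, g, h}  B3 = {c, d, h}  B4 = {d, h, i}  B5 = {d, e, i}  B6 = {e, i, j}  B7 = {a, e, j}  B8 = {a, f, j}
Tree: B1–B2, B2–B3, B3–B4, B4–B5, B5–B6, B6–B7, B7–B8
The largest bag has 3 vertices, giving width 2; this decomposition certifies tw(G) ≤ 2. Since b–g–h–c–b is a cycle in G, G is not acyclic. Forests are exactly the graphs of treewidth ≤ 1, so tw(G) ≥ 2. Combining the bounds, tw(G) = 2.

2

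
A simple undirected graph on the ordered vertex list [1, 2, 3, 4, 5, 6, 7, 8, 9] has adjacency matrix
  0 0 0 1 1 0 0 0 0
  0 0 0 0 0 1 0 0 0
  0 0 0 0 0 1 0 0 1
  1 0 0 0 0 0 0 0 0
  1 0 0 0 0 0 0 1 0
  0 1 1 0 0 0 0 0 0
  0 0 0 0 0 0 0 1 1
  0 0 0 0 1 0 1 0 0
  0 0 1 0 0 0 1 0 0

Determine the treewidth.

A width-1 tree decomposition is:
Bags: B1 = {1, 4}  B2 = {1, 5}  B3 = {5, 8}  B4 = {7, 8}  B5 = {7, 9}  B6 = {3, 9}  B7 = {3, 6}  B8 = {2, 6}
Tree: B1–B2, B2–B3, B3–B4, B4–B5, B5–B6, B6–B7, B7–B8
The largest bag has 2 vertices, giving width 1; this decomposition certifies tw(G) ≤ 1. Since G has at least one edge (e.g. 4–1), it is not an edgeless graph, so tw(G) ≥ 1. Therefore the treewidth is 1.

1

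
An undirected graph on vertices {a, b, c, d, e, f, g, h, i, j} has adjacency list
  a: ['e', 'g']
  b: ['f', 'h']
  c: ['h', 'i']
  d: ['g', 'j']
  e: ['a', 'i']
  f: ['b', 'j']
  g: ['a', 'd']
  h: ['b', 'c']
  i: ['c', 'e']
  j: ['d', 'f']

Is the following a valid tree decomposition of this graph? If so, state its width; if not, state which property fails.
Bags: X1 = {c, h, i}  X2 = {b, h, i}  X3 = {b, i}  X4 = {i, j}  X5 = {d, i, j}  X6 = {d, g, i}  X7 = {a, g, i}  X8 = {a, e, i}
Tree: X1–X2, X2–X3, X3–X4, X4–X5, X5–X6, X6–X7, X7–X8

A tree decomposition must satisfy three properties: every vertex lies in some bag; for every edge, both endpoints lie together in some bag; and for every vertex, the bags containing it form a connected subtree. Here vertex f appears in no bag, so the decomposition is invalid.

No — vertex f appears in no bag.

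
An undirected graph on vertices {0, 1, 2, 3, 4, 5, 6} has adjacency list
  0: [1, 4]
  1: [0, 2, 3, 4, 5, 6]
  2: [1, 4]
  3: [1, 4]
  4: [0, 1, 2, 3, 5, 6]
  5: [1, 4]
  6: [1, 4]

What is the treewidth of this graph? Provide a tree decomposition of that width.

Every bag has size at most 3, so the width is 3 − 1 = 2 and tw(G) ≤ 2. Conversely, {0, 1, 4} is a clique of size 3, and the vertices of any clique must share a bag in every tree decomposition; so some bag has ≥ 3 vertices and tw(G) ≥ 2. Combining the bounds, tw(G) = 2.

Treewidth 2.
Bags: B1 = {1, 4, 6}  B2 = {1, 2, 4}  B3 = {1, 3, 4}  B4 = {1, 4, 5}  B5 = {0, 1, 4}
Tree: B1–B2, B2–B3, B1–B4, B1–B5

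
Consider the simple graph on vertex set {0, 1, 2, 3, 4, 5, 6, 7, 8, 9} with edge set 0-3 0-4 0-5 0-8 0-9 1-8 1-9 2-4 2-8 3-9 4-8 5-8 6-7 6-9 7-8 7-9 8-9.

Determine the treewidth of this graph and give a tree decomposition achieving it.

Every bag has size at most 3, so the width is 3 − 1 = 2 and tw(G) ≤ 2. On the other hand G contains the 3-clique {0, 8, 9}. A clique must lie in a single bag of any decomposition, so no decomposition can have width below 2. Combining the bounds, tw(G) = 2.

Treewidth 2.
One optimal decomposition is:
Bags: B1 = {0, 8, 9}  B2 = {0, 4, 8}  B3 = {7, 8, 9}  B4 = {0, 3, 9}  B5 = {1, 8, 9}  B6 = {0, 5, 8}  B7 = {6, 7, 9}  B8 = {2, 4, 8}
Tree: B1–B2, B1–B3, B1–B4, B3–B5, B1–B6, B3–B7, B2–B8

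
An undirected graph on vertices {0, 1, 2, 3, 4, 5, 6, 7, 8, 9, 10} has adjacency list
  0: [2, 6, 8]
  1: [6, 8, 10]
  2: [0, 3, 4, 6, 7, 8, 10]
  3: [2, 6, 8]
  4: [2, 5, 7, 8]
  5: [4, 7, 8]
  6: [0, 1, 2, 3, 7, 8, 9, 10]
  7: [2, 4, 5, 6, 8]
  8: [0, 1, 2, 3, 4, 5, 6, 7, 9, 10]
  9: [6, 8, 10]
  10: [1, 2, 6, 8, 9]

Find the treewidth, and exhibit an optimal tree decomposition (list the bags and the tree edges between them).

Treewidth 3.
Bags: B1 = {2, 6, 8, 10}  B2 = {6, 8, 9, 10}  B3 = {2, 6, 7, 8}  B4 = {0, 2, 6, 8}  B5 = {2, 3, 6, 8}  B6 = {2, 4, 7, 8}  B7 = {4, 5, 7, 8}  B8 = {1, 6, 8, 10}
Tree: B1–B2, B1–B3, B1–B4, B4–B5, B3–B6, B6–B7, B2–B8

The largest bag has 4 vertices, giving width 3; this decomposition certifies tw(G) ≤ 3. On the other hand G contains the 4-clique {2, 4, 7, 8}. A clique must lie in a single bag of any decomposition, so no decomposition can have width below 3. The upper and lower bounds meet at 3, so that is the treewidth.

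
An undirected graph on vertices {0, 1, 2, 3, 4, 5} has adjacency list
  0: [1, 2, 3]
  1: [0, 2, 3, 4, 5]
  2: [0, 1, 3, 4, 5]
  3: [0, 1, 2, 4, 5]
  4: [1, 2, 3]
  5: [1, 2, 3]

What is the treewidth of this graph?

A width-3 tree decomposition is:
Bags: B1 = {1, 2, 3, 4}  B2 = {1, 2, 3, 5}  B3 = {0, 1, 2, 3}
Tree: B1–B2, B2–B3
Every bag has size at most 4, so the width is 4 − 1 = 3 and tw(G) ≤ 3. Conversely, {0, 1, 2, 3} is a clique of size 4, and the vertices of any clique must share a bag in every tree decomposition; so some bag has ≥ 4 vertices and tw(G) ≥ 3. Hence tw(G) = 3 exactly.

3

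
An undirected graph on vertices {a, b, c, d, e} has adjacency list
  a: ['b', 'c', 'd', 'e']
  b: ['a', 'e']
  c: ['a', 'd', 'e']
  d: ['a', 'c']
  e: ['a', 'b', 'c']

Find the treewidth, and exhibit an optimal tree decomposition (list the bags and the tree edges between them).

Each bag holds 3 vertices, so the decomposition has width 2, which upper-bounds the treewidth. For the lower bound, the 3 vertices {a, c, d} are pairwise adjacent, and any tree decomposition puts a clique entirely inside one bag — forcing width ≥ 2. Combining the bounds, tw(G) = 2.

Treewidth 2.
Bags: B1 = {a, c, e}  B2 = {a, c, d}  B3 = {a, b, e}
Tree: B1–B2, B1–B3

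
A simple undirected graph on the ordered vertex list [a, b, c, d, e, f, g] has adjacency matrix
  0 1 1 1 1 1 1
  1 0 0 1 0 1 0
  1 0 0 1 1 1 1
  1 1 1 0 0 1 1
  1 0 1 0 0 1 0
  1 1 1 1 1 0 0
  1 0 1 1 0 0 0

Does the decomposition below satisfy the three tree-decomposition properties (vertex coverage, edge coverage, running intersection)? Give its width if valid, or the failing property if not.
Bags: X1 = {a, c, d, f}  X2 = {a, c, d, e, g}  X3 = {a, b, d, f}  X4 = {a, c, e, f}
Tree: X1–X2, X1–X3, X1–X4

A tree decomposition must satisfy three properties: every vertex lies in some bag; for every edge, both endpoints lie together in some bag; and for every vertex, the bags containing it form a connected subtree. Here bags containing vertex e are not connected in the tree, so the decomposition is invalid.

No — bags containing vertex e are not connected in the tree.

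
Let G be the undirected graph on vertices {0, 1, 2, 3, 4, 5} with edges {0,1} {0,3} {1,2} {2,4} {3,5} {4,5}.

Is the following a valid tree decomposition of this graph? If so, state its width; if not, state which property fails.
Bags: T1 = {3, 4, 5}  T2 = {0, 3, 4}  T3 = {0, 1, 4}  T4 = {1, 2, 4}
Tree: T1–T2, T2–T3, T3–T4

Checking the three conditions: (i) the bags cover all of {0, 1, 2, 3, 4, 5}; (ii) for each edge, some bag contains both endpoints; (iii) the bags containing any fixed vertex form a subtree. All hold, so the decomposition is valid with width 3 − 1 = 2.

Yes; width 2.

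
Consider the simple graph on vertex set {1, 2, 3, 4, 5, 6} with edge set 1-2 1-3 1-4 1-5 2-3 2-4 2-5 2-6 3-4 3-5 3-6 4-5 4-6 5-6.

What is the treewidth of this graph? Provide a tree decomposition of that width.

Treewidth 4.
Bags: B1 = {2, 3, 4, 5, 6}  B2 = {1, 2, 3, 4, 5}
Tree: B1–B2

Each bag holds 5 vertices, so the decomposition has width 4, which upper-bounds the treewidth. Conversely, {1, 2, 3, 4, 5} is a clique of size 5, and the vertices of any clique must share a bag in every tree decomposition; so some bag has ≥ 5 vertices and tw(G) ≥ 4. Combining the bounds, tw(G) = 4.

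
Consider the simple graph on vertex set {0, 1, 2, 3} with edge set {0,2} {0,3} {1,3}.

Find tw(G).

A width-1 tree decomposition is:
Bags: B1 = {0, 2}  B2 = {0, 3}  B3 = {1, 3}
Tree: B1–B2, B2–B3
Every bag has size at most 2, so the width is 2 − 1 = 1 and tw(G) ≤ 1. G has an edge, so its treewidth is at least 1. Combining the bounds, tw(G) = 1.

1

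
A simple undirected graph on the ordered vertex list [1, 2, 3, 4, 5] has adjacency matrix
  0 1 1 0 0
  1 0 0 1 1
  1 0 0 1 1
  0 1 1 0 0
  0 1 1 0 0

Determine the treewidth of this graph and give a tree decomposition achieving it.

Treewidth 2.
One such decomposition:
Bags: B1 = {1, 2, 3}  B2 = {2, 3, 5}  B3 = {2, 3, 4}
Tree: B1–B2, B2–B3

Each bag holds 3 vertices, so the decomposition has width 2, which upper-bounds the treewidth. The edges 2–1–3–5–2 form a cycle, so G is not a tree and its treewidth is at least 2. Combining the bounds, tw(G) = 2.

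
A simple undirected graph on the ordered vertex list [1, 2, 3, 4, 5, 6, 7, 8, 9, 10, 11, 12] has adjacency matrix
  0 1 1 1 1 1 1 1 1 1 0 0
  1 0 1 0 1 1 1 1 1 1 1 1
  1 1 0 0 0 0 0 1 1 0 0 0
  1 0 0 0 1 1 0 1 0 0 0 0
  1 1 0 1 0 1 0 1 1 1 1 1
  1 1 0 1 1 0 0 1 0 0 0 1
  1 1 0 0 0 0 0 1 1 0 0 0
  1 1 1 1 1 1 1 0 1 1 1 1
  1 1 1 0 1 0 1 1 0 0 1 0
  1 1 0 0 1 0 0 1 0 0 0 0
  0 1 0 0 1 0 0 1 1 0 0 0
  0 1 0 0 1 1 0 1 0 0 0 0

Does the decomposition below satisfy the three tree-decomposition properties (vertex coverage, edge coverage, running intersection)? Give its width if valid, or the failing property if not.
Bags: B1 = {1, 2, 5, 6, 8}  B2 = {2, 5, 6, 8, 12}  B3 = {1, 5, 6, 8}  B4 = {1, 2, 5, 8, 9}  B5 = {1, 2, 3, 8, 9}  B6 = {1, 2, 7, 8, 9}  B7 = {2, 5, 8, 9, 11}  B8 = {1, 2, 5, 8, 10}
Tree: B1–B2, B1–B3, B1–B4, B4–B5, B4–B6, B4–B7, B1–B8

No — vertex 4 appears in no bag.

A tree decomposition must satisfy three properties: every vertex lies in some bag; for every edge, both endpoints lie together in some bag; and for every vertex, the bags containing it form a connected subtree. Here vertex 4 appears in no bag, so the decomposition is invalid.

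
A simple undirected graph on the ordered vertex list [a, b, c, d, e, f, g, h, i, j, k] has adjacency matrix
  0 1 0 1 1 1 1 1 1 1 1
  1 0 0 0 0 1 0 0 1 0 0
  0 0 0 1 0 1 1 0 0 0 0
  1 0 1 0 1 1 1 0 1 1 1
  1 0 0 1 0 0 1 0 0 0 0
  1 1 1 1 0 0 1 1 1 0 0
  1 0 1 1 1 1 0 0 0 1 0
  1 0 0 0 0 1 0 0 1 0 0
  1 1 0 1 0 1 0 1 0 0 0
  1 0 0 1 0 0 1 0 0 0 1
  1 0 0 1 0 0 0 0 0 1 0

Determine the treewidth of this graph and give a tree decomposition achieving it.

The largest bag has 4 vertices, giving width 3; this decomposition certifies tw(G) ≤ 3. Conversely, {c, d, f, g} is a clique of size 4, and the vertices of any clique must share a bag in every tree decomposition; so some bag has ≥ 4 vertices and tw(G) ≥ 3. Hence tw(G) = 3 exactly.

Treewidth 3.
One optimal decomposition is:
Bags: B1 = {a, d, f, g}  B2 = {a, d, f, i}  B3 = {a, b, f, i}  B4 = {a, d, g, j}  B5 = {a, f, h, i}  B6 = {a, d, e, g}  B7 = {a, d, j, k}  B8 = {c, d, f, g}
Tree: B1–B2, B2–B3, B1–B4, B3–B5, B4–B6, B4–B7, B1–B8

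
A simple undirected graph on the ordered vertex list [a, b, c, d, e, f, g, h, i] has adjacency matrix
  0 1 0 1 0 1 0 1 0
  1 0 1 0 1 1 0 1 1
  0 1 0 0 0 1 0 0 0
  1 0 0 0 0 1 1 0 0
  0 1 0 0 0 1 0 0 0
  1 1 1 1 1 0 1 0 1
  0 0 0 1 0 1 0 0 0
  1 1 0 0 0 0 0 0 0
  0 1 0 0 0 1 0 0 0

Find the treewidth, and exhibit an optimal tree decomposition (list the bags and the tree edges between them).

Treewidth 2.
One optimal decomposition is:
Bags: B1 = {b, e, f}  B2 = {a, b, f}  B3 = {a, d, f}  B4 = {a, b, h}  B5 = {b, c, f}  B6 = {b, f, i}  B7 = {d, f, g}
Tree: B1–B2, B2–B3, B2–B4, B1–B5, B5–B6, B3–B7

The largest bag has 3 vertices, giving width 2; this decomposition certifies tw(G) ≤ 2. On the other hand G contains the 3-clique {a, b, h}. A clique must lie in a single bag of any decomposition, so no decomposition can have width below 2. The upper and lower bounds meet at 2, so that is the treewidth.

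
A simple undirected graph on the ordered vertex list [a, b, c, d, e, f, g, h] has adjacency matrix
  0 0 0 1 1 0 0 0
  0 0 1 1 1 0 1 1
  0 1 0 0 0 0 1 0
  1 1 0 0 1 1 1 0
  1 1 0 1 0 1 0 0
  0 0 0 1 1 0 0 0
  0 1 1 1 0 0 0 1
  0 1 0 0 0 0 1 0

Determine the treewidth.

2

A width-2 tree decomposition is:
Bags: B1 = {a, d, e}  B2 = {d, e, f}  B3 = {b, d, e}  B4 = {b, d, g}  B5 = {b, c, g}  B6 = {b, g, h}
Tree: B1–B2, B2–B3, B3–B4, B4–B5, B5–B6
The largest bag has 3 vertices, giving width 2; this decomposition certifies tw(G) ≤ 2. For the lower bound, the 3 vertices {b, d, g} are pairwise adjacent, and any tree decomposition puts a clique entirely inside one bag — forcing width ≥ 2. Combining the bounds, tw(G) = 2.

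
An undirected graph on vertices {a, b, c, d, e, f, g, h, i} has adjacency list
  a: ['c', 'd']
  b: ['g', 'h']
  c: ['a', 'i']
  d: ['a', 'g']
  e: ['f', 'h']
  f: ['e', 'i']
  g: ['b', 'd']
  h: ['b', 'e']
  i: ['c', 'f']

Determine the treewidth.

A width-2 tree decomposition is:
Bags: B1 = {a, d, g}  B2 = {a, b, g}  B3 = {a, b, h}  B4 = {a, e, h}  B5 = {a, e, f}  B6 = {a, f, i}  B7 = {a, c, i}
Tree: B1–B2, B2–B3, B3–B4, B4–B5, B5–B6, B6–B7
Each bag holds 3 vertices, so the decomposition has width 2, which upper-bounds the treewidth. Since a–d–g–b–h–e–f–i–c–a is a cycle in G, G is not acyclic. Forests are exactly the graphs of treewidth ≤ 1, so tw(G) ≥ 2. Hence tw(G) = 2 exactly.

2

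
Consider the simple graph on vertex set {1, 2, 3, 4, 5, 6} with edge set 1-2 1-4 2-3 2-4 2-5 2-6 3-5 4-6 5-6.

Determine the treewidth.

2

A width-2 tree decomposition is:
Bags: B1 = {2, 5, 6}  B2 = {2, 3, 5}  B3 = {2, 4, 6}  B4 = {1, 2, 4}
Tree: B1–B2, B1–B3, B3–B4
Each bag holds 3 vertices, so the decomposition has width 2, which upper-bounds the treewidth. On the other hand G contains the 3-clique {2, 3, 5}. A clique must lie in a single bag of any decomposition, so no decomposition can have width below 2. Hence tw(G) = 2 exactly.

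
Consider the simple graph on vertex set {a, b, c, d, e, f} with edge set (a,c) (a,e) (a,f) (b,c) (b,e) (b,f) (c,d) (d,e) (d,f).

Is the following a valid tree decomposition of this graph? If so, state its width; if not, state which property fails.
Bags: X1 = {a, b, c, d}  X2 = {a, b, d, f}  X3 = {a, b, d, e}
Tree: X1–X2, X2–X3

Yes; width 3.

Every vertex of G appears in some bag (union = {a, b, c, d, e, f}); every edge is covered by a bag; and for each vertex v the set of bags containing v is connected in the bag tree. The decomposition is therefore valid. The largest bag has 4 vertices, so the width is 3.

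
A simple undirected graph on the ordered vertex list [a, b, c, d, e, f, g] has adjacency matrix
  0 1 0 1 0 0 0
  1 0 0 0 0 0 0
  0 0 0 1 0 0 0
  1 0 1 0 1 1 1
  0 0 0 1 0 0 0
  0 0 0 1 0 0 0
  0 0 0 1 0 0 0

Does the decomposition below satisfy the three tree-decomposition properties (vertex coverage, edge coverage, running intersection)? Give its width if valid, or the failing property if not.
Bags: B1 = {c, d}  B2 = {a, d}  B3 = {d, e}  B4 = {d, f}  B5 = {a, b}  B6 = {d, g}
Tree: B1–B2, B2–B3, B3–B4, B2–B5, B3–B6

Every vertex of G appears in some bag (union = {a, b, c, d, e, f, g}); every edge is covered by a bag; and for each vertex v the set of bags containing v is connected in the bag tree. The decomposition is therefore valid. The largest bag has 2 vertices, so the width is 1.

Yes; width 1.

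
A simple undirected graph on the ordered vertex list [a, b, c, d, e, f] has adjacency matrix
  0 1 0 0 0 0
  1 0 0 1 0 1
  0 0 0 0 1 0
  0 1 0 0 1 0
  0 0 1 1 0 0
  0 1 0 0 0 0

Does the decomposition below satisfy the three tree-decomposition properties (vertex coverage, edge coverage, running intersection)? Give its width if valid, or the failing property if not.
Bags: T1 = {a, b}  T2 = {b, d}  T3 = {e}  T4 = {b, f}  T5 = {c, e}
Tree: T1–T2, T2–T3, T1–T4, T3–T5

A tree decomposition must satisfy three properties: every vertex lies in some bag; for every edge, both endpoints lie together in some bag; and for every vertex, the bags containing it form a connected subtree. Here edge (d,e) lies in no bag, so the decomposition is invalid.

No — edge (d,e) lies in no bag.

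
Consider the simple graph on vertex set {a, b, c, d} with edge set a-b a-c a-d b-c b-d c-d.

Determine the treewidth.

3

A width-3 tree decomposition is:
Bags: B1 = {a, b, c, d}
Tree: (single bag)
A single bag containing all 4 vertices is trivially a valid decomposition of width 3. For the lower bound, the 4 vertices {a, b, c, d} are pairwise adjacent, and any tree decomposition puts a clique entirely inside one bag — forcing width ≥ 3. The upper and lower bounds meet at 3, so that is the treewidth.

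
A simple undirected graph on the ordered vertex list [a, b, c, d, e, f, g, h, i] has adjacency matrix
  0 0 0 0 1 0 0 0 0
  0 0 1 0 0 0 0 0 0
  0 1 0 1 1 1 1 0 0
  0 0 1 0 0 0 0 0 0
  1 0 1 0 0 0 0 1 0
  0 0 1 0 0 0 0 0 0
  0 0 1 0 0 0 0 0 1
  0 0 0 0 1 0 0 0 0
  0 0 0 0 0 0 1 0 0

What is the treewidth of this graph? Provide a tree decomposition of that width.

Each bag holds 2 vertices, so the decomposition has width 1, which upper-bounds the treewidth. Since G has at least one edge (e.g. c–e), it is not an edgeless graph, so tw(G) ≥ 1. Hence tw(G) = 1 exactly.

Treewidth 1.
One optimal decomposition is:
Bags: B1 = {c, e}  B2 = {e, h}  B3 = {c, f}  B4 = {c, d}  B5 = {c, g}  B6 = {a, e}  B7 = {b, c}  B8 = {g, i}
Tree: B1–B2, B1–B3, B1–B4, B4–B5, B2–B6, B4–B7, B5–B8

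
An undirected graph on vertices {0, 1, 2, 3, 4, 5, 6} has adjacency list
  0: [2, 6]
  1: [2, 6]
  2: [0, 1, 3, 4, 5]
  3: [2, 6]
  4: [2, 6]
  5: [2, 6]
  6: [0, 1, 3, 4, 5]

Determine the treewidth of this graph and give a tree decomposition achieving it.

Treewidth 2.
Bags: B1 = {2, 3, 6}  B2 = {1, 2, 6}  B3 = {0, 2, 6}  B4 = {2, 4, 6}  B5 = {2, 5, 6}
Tree: B1–B2, B2–B3, B3–B4, B4–B5

The largest bag has 3 vertices, giving width 2; this decomposition certifies tw(G) ≤ 2. Since 2–3–6–1–2 is a cycle in G, G is not acyclic. Forests are exactly the graphs of treewidth ≤ 1, so tw(G) ≥ 2. The upper and lower bounds meet at 2, so that is the treewidth.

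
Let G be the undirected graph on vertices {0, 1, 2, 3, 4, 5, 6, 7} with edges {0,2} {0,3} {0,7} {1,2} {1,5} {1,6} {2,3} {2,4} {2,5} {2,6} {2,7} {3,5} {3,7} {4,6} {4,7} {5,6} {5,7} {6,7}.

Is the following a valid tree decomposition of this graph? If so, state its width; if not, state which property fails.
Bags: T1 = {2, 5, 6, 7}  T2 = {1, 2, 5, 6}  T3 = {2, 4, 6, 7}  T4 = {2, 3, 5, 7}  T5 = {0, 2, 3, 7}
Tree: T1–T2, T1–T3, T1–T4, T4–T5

Vertex coverage: the bags together contain {0, 1, 2, 3, 4, 5, 6, 7}, the full vertex set. Edge coverage: each edge of G has both endpoints in at least one bag. Running intersection: for every vertex, the bags containing it form a connected subtree. All three properties hold, so this is a valid tree decomposition of width max|bag| − 1 = 3, and hence tw(G) ≤ 3.

Yes; width 3.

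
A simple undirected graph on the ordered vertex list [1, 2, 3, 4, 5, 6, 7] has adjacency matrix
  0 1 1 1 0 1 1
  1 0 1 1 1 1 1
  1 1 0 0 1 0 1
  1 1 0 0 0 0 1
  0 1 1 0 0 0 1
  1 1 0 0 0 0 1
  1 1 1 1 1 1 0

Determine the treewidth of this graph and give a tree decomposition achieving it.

Each bag holds 4 vertices, so the decomposition has width 3, which upper-bounds the treewidth. On the other hand G contains the 4-clique {1, 2, 3, 7}. A clique must lie in a single bag of any decomposition, so no decomposition can have width below 3. Therefore the treewidth is 3.

Treewidth 3.
One such decomposition:
Bags: B1 = {1, 2, 4, 7}  B2 = {1, 2, 3, 7}  B3 = {2, 3, 5, 7}  B4 = {1, 2, 6, 7}
Tree: B1–B2, B2–B3, B2–B4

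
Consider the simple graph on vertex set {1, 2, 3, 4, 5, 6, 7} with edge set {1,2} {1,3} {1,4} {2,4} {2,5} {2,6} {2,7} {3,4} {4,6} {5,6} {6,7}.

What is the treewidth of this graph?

2

A width-2 tree decomposition is:
Bags: B1 = {1, 3, 4}  B2 = {1, 2, 4}  B3 = {2, 4, 6}  B4 = {2, 5, 6}  B5 = {2, 6, 7}
Tree: B1–B2, B2–B3, B3–B4, B4–B5
The largest bag has 3 vertices, giving width 2; this decomposition certifies tw(G) ≤ 2. On the other hand G contains the 3-clique {1, 2, 4}. A clique must lie in a single bag of any decomposition, so no decomposition can have width below 2. Hence tw(G) = 2 exactly.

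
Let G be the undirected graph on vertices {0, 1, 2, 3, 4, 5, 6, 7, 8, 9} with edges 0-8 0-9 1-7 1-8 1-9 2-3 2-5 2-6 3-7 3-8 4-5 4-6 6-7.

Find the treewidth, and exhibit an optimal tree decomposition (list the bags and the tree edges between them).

Treewidth 2.
One optimal decomposition is:
Bags: B1 = {2, 4, 5}  B2 = {2, 4, 6}  B3 = {2, 3, 6}  B4 = {3, 6, 7}  B5 = {3, 7, 8}  B6 = {1, 7, 8}  B7 = {0, 1, 8}  B8 = {0, 1, 9}
Tree: B1–B2, B2–B3, B3–B4, B4–B5, B5–B6, B6–B7, B7–B8

Each bag holds 3 vertices, so the decomposition has width 2, which upper-bounds the treewidth. Since 5–4–6–2–5 is a cycle in G, G is not acyclic. Forests are exactly the graphs of treewidth ≤ 1, so tw(G) ≥ 2. Combining the bounds, tw(G) = 2.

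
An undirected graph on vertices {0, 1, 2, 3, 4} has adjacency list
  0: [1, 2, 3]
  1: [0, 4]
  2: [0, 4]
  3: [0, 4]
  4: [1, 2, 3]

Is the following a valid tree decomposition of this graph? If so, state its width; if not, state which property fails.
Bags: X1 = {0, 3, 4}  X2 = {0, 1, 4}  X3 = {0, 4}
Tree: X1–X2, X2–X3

A tree decomposition must satisfy three properties: every vertex lies in some bag; for every edge, both endpoints lie together in some bag; and for every vertex, the bags containing it form a connected subtree. Here vertex 2 appears in no bag, so the decomposition is invalid.

No — vertex 2 appears in no bag.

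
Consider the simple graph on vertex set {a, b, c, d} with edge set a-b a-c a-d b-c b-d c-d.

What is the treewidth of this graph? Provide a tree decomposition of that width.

With just one bag of size 4, the width is 4 − 1 = 3, so tw(G) ≤ 3. On the other hand G contains the 4-clique {a, b, c, d}. A clique must lie in a single bag of any decomposition, so no decomposition can have width below 3. The upper and lower bounds meet at 3, so that is the treewidth.

Treewidth 3.
Bags: B1 = {a, b, c, d}
Tree: (single bag)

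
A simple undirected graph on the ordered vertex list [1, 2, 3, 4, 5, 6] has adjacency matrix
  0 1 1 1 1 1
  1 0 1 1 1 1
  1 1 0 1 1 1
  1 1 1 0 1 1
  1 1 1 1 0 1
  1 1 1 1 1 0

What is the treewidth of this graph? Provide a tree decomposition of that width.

A single bag containing all 6 vertices is trivially a valid decomposition of width 5. For the lower bound, the 6 vertices {1, 2, 3, 4, 5, 6} are pairwise adjacent, and any tree decomposition puts a clique entirely inside one bag — forcing width ≥ 5. Hence tw(G) = 5 exactly.

Treewidth 5.
Bags: B1 = {1, 2, 3, 4, 5, 6}
Tree: (single bag)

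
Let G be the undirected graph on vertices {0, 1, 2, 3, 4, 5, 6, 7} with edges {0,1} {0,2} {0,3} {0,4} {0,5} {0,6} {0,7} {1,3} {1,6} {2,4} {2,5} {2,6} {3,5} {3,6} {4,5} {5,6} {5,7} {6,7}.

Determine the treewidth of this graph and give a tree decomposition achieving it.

Each bag holds 4 vertices, so the decomposition has width 3, which upper-bounds the treewidth. On the other hand G contains the 4-clique {0, 1, 3, 6}. A clique must lie in a single bag of any decomposition, so no decomposition can have width below 3. Combining the bounds, tw(G) = 3.

Treewidth 3.
One optimal decomposition is:
Bags: B1 = {0, 5, 6, 7}  B2 = {0, 3, 5, 6}  B3 = {0, 2, 5, 6}  B4 = {0, 2, 4, 5}  B5 = {0, 1, 3, 6}
Tree: B1–B2, B1–B3, B3–B4, B2–B5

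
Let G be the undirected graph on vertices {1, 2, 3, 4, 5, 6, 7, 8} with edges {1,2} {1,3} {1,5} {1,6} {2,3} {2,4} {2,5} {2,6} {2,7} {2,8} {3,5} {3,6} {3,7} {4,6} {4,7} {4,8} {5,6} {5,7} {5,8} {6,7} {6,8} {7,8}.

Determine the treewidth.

4

A width-4 tree decomposition is:
Bags: B1 = {2, 5, 6, 7, 8}  B2 = {2, 3, 5, 6, 7}  B3 = {2, 4, 6, 7, 8}  B4 = {1, 2, 3, 5, 6}
Tree: B1–B2, B1–B3, B2–B4
Every bag has size at most 5, so the width is 5 − 1 = 4 and tw(G) ≤ 4. On the other hand G contains the 5-clique {2, 4, 6, 7, 8}. A clique must lie in a single bag of any decomposition, so no decomposition can have width below 4. Combining the bounds, tw(G) = 4.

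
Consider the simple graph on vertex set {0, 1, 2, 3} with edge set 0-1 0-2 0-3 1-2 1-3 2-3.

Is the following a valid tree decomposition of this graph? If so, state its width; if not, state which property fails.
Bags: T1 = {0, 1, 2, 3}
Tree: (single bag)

Yes; width 3.

Every vertex of G appears in some bag (union = {0, 1, 2, 3}); every edge is covered by a bag; and for each vertex v the set of bags containing v is connected in the bag tree. The decomposition is therefore valid. The largest bag has 4 vertices, so the width is 3.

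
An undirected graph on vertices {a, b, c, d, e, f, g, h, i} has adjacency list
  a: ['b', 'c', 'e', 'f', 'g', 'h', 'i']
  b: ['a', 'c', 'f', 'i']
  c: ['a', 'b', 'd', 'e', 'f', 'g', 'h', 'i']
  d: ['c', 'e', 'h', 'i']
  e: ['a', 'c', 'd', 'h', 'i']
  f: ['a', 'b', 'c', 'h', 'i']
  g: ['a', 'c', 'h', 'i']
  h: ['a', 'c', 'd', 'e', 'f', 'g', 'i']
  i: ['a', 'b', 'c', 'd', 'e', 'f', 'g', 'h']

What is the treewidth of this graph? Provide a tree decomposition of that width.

Treewidth 4.
One such decomposition:
Bags: B1 = {a, c, e, h, i}  B2 = {a, c, g, h, i}  B3 = {a, c, f, h, i}  B4 = {a, b, c, f, i}  B5 = {c, d, e, h, i}
Tree: B1–B2, B2–B3, B3–B4, B1–B5

Every bag has size at most 5, so the width is 5 − 1 = 4 and tw(G) ≤ 4. Conversely, {c, d, e, h, i} is a clique of size 5, and the vertices of any clique must share a bag in every tree decomposition; so some bag has ≥ 5 vertices and tw(G) ≥ 4. Combining the bounds, tw(G) = 4.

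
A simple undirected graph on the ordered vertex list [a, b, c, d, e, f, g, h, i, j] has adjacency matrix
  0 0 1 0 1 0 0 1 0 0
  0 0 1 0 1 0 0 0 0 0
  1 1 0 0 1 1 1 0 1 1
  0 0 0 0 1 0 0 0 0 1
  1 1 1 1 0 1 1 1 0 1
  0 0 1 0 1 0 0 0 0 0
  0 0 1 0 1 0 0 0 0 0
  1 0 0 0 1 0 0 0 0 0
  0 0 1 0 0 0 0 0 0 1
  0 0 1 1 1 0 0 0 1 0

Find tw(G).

A width-2 tree decomposition is:
Bags: B1 = {c, e, g}  B2 = {c, e, j}  B3 = {c, e, f}  B4 = {a, c, e}  B5 = {a, e, h}  B6 = {d, e, j}  B7 = {c, i, j}  B8 = {b, c, e}
Tree: B1–B2, B1–B3, B1–B4, B4–B5, B2–B6, B2–B7, B4–B8
Each bag holds 3 vertices, so the decomposition has width 2, which upper-bounds the treewidth. Conversely, {d, e, j} is a clique of size 3, and the vertices of any clique must share a bag in every tree decomposition; so some bag has ≥ 3 vertices and tw(G) ≥ 2. The upper and lower bounds meet at 2, so that is the treewidth.

2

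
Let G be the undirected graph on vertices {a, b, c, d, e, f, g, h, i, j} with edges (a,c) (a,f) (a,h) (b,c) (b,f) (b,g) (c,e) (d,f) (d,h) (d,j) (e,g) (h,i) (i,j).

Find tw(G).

A width-2 tree decomposition is:
Bags: B1 = {c, e, g}  B2 = {b, c, g}  B3 = {a, b, c}  B4 = {a, b, f}  B5 = {a, f, h}  B6 = {d, f, h}  B7 = {d, h, i}  B8 = {d, i, j}
Tree: B1–B2, B2–B3, B3–B4, B4–B5, B5–B6, B6–B7, B7–B8
Every bag has size at most 3, so the width is 3 − 1 = 2 and tw(G) ≤ 2. Since e–g–b–c–e is a cycle in G, G is not acyclic. Forests are exactly the graphs of treewidth ≤ 1, so tw(G) ≥ 2. Therefore the treewidth is 2.

2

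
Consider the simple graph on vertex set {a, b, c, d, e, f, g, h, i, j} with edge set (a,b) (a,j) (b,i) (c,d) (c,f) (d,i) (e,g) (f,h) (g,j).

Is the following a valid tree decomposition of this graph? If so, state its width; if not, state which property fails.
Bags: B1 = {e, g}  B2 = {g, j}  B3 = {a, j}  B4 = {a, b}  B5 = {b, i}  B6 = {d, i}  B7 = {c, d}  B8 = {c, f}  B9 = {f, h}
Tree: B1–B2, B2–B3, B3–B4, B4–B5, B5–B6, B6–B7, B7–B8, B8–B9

Yes; width 1.

Every vertex of G appears in some bag (union = {a, b, c, d, e, f, g, h, i, j}); every edge is covered by a bag; and for each vertex v the set of bags containing v is connected in the bag tree. The decomposition is therefore valid. The largest bag has 2 vertices, so the width is 1.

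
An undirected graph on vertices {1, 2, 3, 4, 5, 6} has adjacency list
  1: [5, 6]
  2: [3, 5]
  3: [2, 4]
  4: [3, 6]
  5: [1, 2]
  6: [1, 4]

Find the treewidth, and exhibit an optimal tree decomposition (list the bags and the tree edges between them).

Treewidth 2.
Bags: B1 = {1, 2, 5}  B2 = {1, 2, 6}  B3 = {2, 4, 6}  B4 = {2, 3, 4}
Tree: B1–B2, B2–B3, B3–B4

Each bag holds 3 vertices, so the decomposition has width 2, which upper-bounds the treewidth. For the lower bound, G contains the cycle 2–5–1–6–4–3–2, so G is not a forest; only forests have treewidth ≤ 1, hence tw(G) ≥ 2. Hence tw(G) = 2 exactly.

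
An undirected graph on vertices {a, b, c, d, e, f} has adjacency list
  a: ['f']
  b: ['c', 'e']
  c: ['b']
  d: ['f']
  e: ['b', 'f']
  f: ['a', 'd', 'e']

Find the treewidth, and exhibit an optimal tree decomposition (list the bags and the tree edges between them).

Treewidth 1.
One such decomposition:
Bags: B1 = {e, f}  B2 = {b, e}  B3 = {a, f}  B4 = {b, c}  B5 = {d, f}
Tree: B1–B2, B1–B3, B2–B4, B3–B5

The largest bag has 2 vertices, giving width 1; this decomposition certifies tw(G) ≤ 1. G has an edge, so its treewidth is at least 1. Combining the bounds, tw(G) = 1.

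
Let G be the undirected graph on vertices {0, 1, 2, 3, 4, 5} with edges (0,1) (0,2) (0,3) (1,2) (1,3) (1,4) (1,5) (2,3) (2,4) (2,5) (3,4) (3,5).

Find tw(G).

3

A width-3 tree decomposition is:
Bags: B1 = {1, 2, 3, 4}  B2 = {1, 2, 3, 5}  B3 = {0, 1, 2, 3}
Tree: B1–B2, B1–B3
Each bag holds 4 vertices, so the decomposition has width 3, which upper-bounds the treewidth. Conversely, {0, 1, 2, 3} is a clique of size 4, and the vertices of any clique must share a bag in every tree decomposition; so some bag has ≥ 4 vertices and tw(G) ≥ 3. Therefore the treewidth is 3.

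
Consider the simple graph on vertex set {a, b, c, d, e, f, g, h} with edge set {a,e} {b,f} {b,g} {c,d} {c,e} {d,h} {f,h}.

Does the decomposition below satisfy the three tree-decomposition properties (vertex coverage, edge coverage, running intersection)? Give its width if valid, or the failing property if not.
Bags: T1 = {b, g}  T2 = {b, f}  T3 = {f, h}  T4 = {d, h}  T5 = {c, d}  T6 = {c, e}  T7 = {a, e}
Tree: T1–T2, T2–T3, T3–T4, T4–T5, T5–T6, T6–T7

Checking the three conditions: (i) the bags cover all of {a, b, c, d, e, f, g, h}; (ii) for each edge, some bag contains both endpoints; (iii) the bags containing any fixed vertex form a subtree. All hold, so the decomposition is valid with width 2 − 1 = 1.

Yes; width 1.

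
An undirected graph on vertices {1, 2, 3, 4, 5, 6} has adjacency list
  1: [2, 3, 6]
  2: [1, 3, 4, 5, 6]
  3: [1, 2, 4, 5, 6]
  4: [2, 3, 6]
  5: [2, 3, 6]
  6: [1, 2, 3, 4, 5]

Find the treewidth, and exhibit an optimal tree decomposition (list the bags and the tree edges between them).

Treewidth 3.
One such decomposition:
Bags: B1 = {1, 2, 3, 6}  B2 = {2, 3, 4, 6}  B3 = {2, 3, 5, 6}
Tree: B1–B2, B2–B3

Each bag holds 4 vertices, so the decomposition has width 3, which upper-bounds the treewidth. On the other hand G contains the 4-clique {1, 2, 3, 6}. A clique must lie in a single bag of any decomposition, so no decomposition can have width below 3. Combining the bounds, tw(G) = 3.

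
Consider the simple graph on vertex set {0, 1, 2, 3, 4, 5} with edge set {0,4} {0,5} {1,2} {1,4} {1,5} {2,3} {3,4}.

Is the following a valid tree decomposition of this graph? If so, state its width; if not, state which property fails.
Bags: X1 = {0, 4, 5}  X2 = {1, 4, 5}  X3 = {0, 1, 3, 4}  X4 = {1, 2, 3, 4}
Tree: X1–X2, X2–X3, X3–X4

No — bags containing vertex 0 are not connected in the tree.

A tree decomposition must satisfy three properties: every vertex lies in some bag; for every edge, both endpoints lie together in some bag; and for every vertex, the bags containing it form a connected subtree. Here bags containing vertex 0 are not connected in the tree, so the decomposition is invalid.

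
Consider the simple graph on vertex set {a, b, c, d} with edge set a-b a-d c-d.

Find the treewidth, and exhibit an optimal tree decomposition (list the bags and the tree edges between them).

Every bag has size at most 2, so the width is 2 − 1 = 1 and tw(G) ≤ 1. Any graph with an edge has treewidth ≥ 1, and G has the edge c–d. Hence tw(G) = 1 exactly.

Treewidth 1.
Bags: B1 = {c, d}  B2 = {a, d}  B3 = {a, b}
Tree: B1–B2, B2–B3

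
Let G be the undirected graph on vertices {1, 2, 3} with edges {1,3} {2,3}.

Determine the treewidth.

1

A width-1 tree decomposition is:
Bags: B1 = {1, 3}  B2 = {2, 3}
Tree: B1–B2
Every bag has size at most 2, so the width is 2 − 1 = 1 and tw(G) ≤ 1. Since G has at least one edge (e.g. 1–3), it is not an edgeless graph, so tw(G) ≥ 1. Therefore the treewidth is 1.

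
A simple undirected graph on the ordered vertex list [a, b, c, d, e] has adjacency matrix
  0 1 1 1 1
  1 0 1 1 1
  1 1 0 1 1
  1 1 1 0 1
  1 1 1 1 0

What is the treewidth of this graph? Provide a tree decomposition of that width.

Treewidth 4.
One such decomposition:
Bags: B1 = {a, b, c, d, e}
Tree: (single bag)

A single bag containing all 5 vertices is trivially a valid decomposition of width 4. For the lower bound, the 5 vertices {a, b, c, d, e} are pairwise adjacent, and any tree decomposition puts a clique entirely inside one bag — forcing width ≥ 4. Combining the bounds, tw(G) = 4.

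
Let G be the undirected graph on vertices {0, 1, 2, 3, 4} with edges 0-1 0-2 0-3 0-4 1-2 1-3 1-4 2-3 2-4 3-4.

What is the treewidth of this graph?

A width-4 tree decomposition is:
Bags: B1 = {0, 1, 2, 3, 4}
Tree: (single bag)
A single bag containing all 5 vertices is trivially a valid decomposition of width 4. For the lower bound, the 5 vertices {0, 1, 2, 3, 4} are pairwise adjacent, and any tree decomposition puts a clique entirely inside one bag — forcing width ≥ 4. Combining the bounds, tw(G) = 4.

4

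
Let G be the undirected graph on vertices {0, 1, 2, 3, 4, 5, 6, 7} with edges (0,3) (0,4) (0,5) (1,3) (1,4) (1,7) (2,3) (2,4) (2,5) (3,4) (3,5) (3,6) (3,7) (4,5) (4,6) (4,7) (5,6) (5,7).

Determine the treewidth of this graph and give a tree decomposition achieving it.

Treewidth 3.
One optimal decomposition is:
Bags: B1 = {3, 4, 5, 7}  B2 = {2, 3, 4, 5}  B3 = {1, 3, 4, 7}  B4 = {3, 4, 5, 6}  B5 = {0, 3, 4, 5}
Tree: B1–B2, B1–B3, B2–B4, B1–B5

Each bag holds 4 vertices, so the decomposition has width 3, which upper-bounds the treewidth. Conversely, {1, 3, 4, 7} is a clique of size 4, and the vertices of any clique must share a bag in every tree decomposition; so some bag has ≥ 4 vertices and tw(G) ≥ 3. Combining the bounds, tw(G) = 3.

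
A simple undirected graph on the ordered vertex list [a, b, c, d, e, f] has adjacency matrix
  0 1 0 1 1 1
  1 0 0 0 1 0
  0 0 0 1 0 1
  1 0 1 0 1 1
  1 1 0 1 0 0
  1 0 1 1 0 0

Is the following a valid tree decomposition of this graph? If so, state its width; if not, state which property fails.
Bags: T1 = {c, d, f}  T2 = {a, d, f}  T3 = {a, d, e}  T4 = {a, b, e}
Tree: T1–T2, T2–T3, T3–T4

Yes; width 2.

Checking the three conditions: (i) the bags cover all of {a, b, c, d, e, f}; (ii) for each edge, some bag contains both endpoints; (iii) the bags containing any fixed vertex form a subtree. All hold, so the decomposition is valid with width 3 − 1 = 2.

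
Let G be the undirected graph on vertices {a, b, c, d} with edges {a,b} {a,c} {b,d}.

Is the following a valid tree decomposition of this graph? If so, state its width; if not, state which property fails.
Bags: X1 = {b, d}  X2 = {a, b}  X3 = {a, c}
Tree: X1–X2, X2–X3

Yes; width 1.

Vertex coverage: the bags together contain {a, b, c, d}, the full vertex set. Edge coverage: each edge of G has both endpoints in at least one bag. Running intersection: for every vertex, the bags containing it form a connected subtree. All three properties hold, so this is a valid tree decomposition of width max|bag| − 1 = 1, and hence tw(G) ≤ 1.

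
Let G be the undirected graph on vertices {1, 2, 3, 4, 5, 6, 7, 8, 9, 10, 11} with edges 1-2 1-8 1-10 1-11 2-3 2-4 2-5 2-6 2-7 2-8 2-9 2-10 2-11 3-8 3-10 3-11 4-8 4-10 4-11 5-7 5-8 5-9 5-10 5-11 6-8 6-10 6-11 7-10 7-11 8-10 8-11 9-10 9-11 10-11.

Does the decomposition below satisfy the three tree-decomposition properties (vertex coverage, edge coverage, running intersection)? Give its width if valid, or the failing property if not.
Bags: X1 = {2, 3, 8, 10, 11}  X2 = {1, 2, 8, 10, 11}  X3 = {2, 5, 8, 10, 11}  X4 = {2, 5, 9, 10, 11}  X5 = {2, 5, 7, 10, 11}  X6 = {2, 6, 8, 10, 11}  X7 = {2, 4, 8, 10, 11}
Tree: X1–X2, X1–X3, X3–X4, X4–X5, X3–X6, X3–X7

Yes; width 4.

Checking the three conditions: (i) the bags cover all of {1, 2, 3, 4, 5, 6, 7, 8, 9, 10, 11}; (ii) for each edge, some bag contains both endpoints; (iii) the bags containing any fixed vertex form a subtree. All hold, so the decomposition is valid with width 5 − 1 = 4.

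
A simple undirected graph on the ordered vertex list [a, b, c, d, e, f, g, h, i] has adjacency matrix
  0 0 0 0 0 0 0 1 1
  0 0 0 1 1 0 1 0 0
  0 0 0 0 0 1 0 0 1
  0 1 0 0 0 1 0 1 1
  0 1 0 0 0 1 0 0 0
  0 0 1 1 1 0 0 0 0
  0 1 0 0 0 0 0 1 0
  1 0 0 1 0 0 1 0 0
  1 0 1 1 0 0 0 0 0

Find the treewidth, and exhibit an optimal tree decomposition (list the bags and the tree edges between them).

Treewidth 3.
Bags: B1 = {b, c, e, f}  B2 = {b, c, d, f}  B3 = {b, c, d, i}  B4 = {b, d, g, i}  B5 = {d, g, h, i}  B6 = {a, g, h, i}
Tree: B1–B2, B2–B3, B3–B4, B4–B5, B5–B6

The largest bag has 4 vertices, giving width 3; this decomposition certifies tw(G) ≤ 3. For the lower bound: the 4 vertex sets {c,e,f}, {b}, {d}, {a,g,h,i} are disjoint, each induces a connected subgraph, and every pair is joined by at least one edge of G. Contracting each set to a single vertex therefore yields K_{4} as a minor, and since treewidth is minor-monotone, tw(G) ≥ tw(K_{4}) = 3. The upper and lower bounds meet at 3, so that is the treewidth.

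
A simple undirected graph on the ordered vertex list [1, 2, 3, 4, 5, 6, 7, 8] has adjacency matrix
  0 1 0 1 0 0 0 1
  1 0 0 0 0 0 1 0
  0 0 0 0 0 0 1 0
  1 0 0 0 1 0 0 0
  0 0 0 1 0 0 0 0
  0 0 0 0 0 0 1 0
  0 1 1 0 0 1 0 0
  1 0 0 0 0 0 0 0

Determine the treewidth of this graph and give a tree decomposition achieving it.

Treewidth 1.
Bags: B1 = {1, 4}  B2 = {1, 8}  B3 = {1, 2}  B4 = {2, 7}  B5 = {4, 5}  B6 = {3, 7}  B7 = {6, 7}
Tree: B1–B2, B1–B3, B3–B4, B1–B5, B4–B6, B4–B7

The largest bag has 2 vertices, giving width 1; this decomposition certifies tw(G) ≤ 1. Since G has at least one edge (e.g. 1–4), it is not an edgeless graph, so tw(G) ≥ 1. The upper and lower bounds meet at 1, so that is the treewidth.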